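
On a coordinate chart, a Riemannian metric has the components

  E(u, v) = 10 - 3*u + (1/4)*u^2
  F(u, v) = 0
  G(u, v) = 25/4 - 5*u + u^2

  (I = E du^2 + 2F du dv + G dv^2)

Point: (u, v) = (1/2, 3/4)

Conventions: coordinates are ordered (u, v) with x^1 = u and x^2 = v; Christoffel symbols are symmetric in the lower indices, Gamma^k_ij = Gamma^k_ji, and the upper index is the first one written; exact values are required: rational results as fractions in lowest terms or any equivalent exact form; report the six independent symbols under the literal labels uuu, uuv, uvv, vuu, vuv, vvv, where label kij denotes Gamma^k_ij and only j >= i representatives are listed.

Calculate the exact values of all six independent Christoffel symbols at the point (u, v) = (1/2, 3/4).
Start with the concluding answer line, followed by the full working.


Answer: Gamma_uuu = -22/137, Gamma_uuv = 0, Gamma_uvv = 32/137, Gamma_vuu = 0, Gamma_vuv = -1/2, Gamma_vvv = 0

E = 137/16, F = 0, G = 4 at the point
E_u = -11/4, E_v = 0, F_u = 0, F_v = 0, G_u = -4, G_v = 0
EG - F^2 = 137/4;  g^inv = (4/137) * [[4, 0], [0, 137/16]]
first-kind symbols [ij,l] = (1/2)(d_i g_jl + d_j g_il - d_l g_ij): [uu,u] = E_u/2 = -11/8, [uu,v] = F_u - E_v/2 = 0, [uv,u] = E_v/2 = 0, [uv,v] = G_u/2 = -2, [vv,u] = F_v - G_u/2 = 2, [vv,v] = G_v/2 = 0
Gamma^u_ij = (G*[ij,u] - F*[ij,v])/(EG - F^2), Gamma^v_ij = (E*[ij,v] - F*[ij,u])/(EG - F^2)


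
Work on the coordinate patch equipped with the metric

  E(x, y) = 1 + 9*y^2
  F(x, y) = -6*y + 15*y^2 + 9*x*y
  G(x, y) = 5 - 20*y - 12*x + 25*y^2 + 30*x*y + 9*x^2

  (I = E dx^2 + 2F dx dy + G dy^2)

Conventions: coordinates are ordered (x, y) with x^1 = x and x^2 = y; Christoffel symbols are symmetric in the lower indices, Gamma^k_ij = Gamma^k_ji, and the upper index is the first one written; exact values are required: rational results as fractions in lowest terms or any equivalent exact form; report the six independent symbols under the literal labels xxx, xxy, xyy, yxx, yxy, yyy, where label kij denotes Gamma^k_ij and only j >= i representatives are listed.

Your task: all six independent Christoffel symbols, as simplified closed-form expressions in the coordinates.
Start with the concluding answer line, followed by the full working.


Answer: Gamma_xxx = 0, Gamma_xxy = 9*y/(9*x^2 + 30*x*y - 12*x + 34*y^2 - 20*y + 5), Gamma_xyy = 15*y/(9*x^2 + 30*x*y - 12*x + 34*y^2 - 20*y + 5), Gamma_yxx = 0, Gamma_yxy = (9*x + 15*y - 6)/(9*x^2 + 30*x*y - 12*x + 34*y^2 - 20*y + 5), Gamma_yyy = (15*x + 25*y - 10)/(9*x^2 + 30*x*y - 12*x + 34*y^2 - 20*y + 5)

E = 1 + 9*y^2; F = -6*y + 15*y^2 + 9*x*y; G = 5 - 20*y - 12*x + 25*y^2 + 30*x*y + 9*x^2
Gamma^k_ij = (1/2) g^{kl} (d_i g_jl + d_j g_il - d_l g_ij), with g^inv = (1/(EG-F^2)) [[G, -F], [-F, E]]
first partials: E_x = 0, E_y = 18*y, F_x = 9*y, F_y = -6 + 30*y + 9*x, G_x = -12 + 30*y + 18*x, G_y = -20 + 50*y + 30*x
D = EG - F^2 = 5 - 20*y - 12*x + 34*y^2 + 30*x*y + 9*x^2
expanded: Gamma^x_xx = (G E_x - 2F F_x + F E_y)/(2D), Gamma^x_xy = (G E_y - F G_x)/(2D), Gamma^x_yy = (2G F_y - G G_x - F G_y)/(2D), Gamma^y_xx = (2E F_x - E E_y - F E_x)/(2D), Gamma^y_xy = (E G_x - F E_y)/(2D), Gamma^y_yy = (E G_y - 2F F_y + F G_x)/(2D); substitute and cancel common factors


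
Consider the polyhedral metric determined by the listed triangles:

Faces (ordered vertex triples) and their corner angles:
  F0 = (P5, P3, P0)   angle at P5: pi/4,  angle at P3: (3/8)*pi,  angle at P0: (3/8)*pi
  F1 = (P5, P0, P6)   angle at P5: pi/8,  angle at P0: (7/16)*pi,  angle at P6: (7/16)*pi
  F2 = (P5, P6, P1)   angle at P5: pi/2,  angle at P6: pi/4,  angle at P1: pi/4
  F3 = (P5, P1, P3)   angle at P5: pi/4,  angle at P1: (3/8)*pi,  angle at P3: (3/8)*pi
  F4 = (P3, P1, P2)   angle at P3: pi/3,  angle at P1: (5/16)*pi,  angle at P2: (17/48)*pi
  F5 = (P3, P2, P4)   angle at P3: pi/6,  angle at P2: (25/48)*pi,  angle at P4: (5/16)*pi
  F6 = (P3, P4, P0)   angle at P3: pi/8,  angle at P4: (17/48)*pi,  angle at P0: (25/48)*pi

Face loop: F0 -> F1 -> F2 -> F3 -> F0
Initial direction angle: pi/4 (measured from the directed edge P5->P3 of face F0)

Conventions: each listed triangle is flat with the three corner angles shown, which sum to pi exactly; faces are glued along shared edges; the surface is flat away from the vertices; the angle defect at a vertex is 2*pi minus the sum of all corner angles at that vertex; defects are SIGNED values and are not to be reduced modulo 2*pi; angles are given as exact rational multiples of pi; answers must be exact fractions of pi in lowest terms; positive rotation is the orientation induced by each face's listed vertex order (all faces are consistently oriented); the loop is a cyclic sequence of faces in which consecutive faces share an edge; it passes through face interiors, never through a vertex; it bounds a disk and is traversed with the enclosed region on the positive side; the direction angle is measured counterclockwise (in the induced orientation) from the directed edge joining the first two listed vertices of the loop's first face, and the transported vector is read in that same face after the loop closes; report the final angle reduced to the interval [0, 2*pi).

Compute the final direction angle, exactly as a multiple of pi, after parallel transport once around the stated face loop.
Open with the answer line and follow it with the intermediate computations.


Answer: final direction angle = (9/8)*pi

enclosed vertex P5: corner angles sum to (9/8)*pi, defect = 2*pi - (9/8)*pi = (7/8)*pi
the final direction is the initial angle plus the enclosed defects, taken mod 2*pi in the induced orientation
final angle = pi/4 + (7/8)*pi = (9/8)*pi (mod 2*pi)


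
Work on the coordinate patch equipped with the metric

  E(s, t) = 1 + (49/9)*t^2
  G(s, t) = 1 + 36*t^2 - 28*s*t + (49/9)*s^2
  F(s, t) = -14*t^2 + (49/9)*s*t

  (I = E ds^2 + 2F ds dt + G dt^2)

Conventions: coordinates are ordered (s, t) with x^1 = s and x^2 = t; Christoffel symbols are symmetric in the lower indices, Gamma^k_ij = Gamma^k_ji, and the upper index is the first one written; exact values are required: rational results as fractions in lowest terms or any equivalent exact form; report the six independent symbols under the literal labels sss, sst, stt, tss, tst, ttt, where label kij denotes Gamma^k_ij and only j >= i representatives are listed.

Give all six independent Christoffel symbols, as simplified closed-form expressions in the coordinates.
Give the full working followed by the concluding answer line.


E = 1 + (49/9)*t^2; F = -14*t^2 + (49/9)*s*t; G = 1 + 36*t^2 - 28*s*t + (49/9)*s^2
Gamma^k_ij = (1/2) g^{kl} (d_i g_jl + d_j g_il - d_l g_ij), with g^inv = (1/(EG-F^2)) [[G, -F], [-F, E]]
first partials: E_s = 0, E_t = (98/9)*t, F_s = (49/9)*t, F_t = -28*t + (49/9)*s, G_s = -28*t + (98/9)*s, G_t = 72*t - 28*s
D = EG - F^2 = 1 + (373/9)*t^2 - 28*s*t + (49/9)*s^2
expanded: Gamma^s_ss = (G E_s - 2F F_s + F E_t)/(2D), Gamma^s_st = (G E_t - F G_s)/(2D), Gamma^s_tt = (2G F_t - G G_s - F G_t)/(2D), Gamma^t_ss = (2E F_s - E E_t - F E_s)/(2D), Gamma^t_st = (E G_s - F E_t)/(2D), Gamma^t_tt = (E G_t - 2F F_t + F G_s)/(2D); substitute and cancel common factors

Answer: Gamma_sss = 0, Gamma_sst = 49*t/(49*s^2 - 252*s*t + 373*t^2 + 9), Gamma_stt = -126*t/(49*s^2 - 252*s*t + 373*t^2 + 9), Gamma_tss = 0, Gamma_tst = (49*s - 126*t)/(49*s^2 - 252*s*t + 373*t^2 + 9), Gamma_ttt = (-126*s + 324*t)/(49*s^2 - 252*s*t + 373*t^2 + 9)


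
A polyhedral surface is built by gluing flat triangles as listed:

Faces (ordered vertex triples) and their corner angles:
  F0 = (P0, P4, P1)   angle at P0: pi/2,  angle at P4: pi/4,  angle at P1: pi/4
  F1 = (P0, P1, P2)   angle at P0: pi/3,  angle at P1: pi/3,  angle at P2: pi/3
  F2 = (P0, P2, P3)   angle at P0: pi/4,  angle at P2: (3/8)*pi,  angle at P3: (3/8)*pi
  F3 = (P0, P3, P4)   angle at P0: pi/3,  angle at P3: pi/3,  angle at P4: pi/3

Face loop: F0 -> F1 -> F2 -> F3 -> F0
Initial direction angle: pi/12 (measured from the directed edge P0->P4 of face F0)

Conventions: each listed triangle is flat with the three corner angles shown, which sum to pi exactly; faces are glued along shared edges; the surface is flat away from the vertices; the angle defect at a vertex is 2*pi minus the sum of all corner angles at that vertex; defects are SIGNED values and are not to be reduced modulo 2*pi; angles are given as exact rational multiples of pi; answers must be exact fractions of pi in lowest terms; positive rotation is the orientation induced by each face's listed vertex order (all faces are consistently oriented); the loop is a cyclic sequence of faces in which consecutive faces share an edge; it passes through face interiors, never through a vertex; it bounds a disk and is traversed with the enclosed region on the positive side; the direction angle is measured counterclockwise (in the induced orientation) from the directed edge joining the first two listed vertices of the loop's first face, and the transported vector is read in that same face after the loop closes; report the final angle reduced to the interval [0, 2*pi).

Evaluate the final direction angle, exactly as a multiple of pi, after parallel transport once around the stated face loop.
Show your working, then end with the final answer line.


enclosed vertex P0: corner angles sum to (17/12)*pi, defect = 2*pi - (17/12)*pi = (7/12)*pi
by Gauss-Bonnet the loop rotates the vector by the enclosed defect sum (positive orientation, mod 2*pi)
final angle = pi/12 + (7/12)*pi = (2/3)*pi (mod 2*pi)

Answer: final direction angle = (2/3)*pi


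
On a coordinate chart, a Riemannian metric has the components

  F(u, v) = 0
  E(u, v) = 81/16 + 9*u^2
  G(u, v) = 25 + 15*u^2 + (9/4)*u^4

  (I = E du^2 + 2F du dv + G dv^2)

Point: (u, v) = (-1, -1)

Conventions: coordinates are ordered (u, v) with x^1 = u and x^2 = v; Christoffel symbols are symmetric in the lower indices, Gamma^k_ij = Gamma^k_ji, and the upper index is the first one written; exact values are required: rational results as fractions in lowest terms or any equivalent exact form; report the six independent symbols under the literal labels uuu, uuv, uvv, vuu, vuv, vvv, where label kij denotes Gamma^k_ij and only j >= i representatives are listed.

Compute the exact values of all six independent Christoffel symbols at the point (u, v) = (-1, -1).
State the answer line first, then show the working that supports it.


Answer: Gamma_uuu = -16/25, Gamma_uuv = 0, Gamma_uvv = 104/75, Gamma_vuu = 0, Gamma_vuv = -6/13, Gamma_vvv = 0

E = 225/16, F = 0, G = 169/4 at the point
E_u = -18, E_v = 0, F_u = 0, F_v = 0, G_u = -39, G_v = 0
EG - F^2 = 38025/64;  g^inv = (64/38025) * [[169/4, 0], [0, 225/16]]
first-kind symbols [ij,l] = (1/2)(d_i g_jl + d_j g_il - d_l g_ij): [uu,u] = E_u/2 = -9, [uu,v] = F_u - E_v/2 = 0, [uv,u] = E_v/2 = 0, [uv,v] = G_u/2 = -39/2, [vv,u] = F_v - G_u/2 = 39/2, [vv,v] = G_v/2 = 0
Gamma^u_ij = (G*[ij,u] - F*[ij,v])/(EG - F^2), Gamma^v_ij = (E*[ij,v] - F*[ij,u])/(EG - F^2)


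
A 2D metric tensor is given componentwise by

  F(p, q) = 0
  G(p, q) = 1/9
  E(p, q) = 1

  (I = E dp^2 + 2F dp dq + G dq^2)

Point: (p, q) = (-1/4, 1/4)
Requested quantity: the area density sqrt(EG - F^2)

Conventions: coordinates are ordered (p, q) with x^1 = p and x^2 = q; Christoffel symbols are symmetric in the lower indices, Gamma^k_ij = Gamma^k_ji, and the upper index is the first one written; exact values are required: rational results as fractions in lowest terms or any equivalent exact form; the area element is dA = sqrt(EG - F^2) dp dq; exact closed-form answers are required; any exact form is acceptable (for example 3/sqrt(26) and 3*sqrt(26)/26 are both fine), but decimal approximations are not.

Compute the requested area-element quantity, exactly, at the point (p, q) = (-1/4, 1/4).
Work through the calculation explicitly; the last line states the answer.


E = 1, F = 0, G = 1/9; EG - F^2 = 1/9

Answer: sqrt(EG - F^2) = 1/3


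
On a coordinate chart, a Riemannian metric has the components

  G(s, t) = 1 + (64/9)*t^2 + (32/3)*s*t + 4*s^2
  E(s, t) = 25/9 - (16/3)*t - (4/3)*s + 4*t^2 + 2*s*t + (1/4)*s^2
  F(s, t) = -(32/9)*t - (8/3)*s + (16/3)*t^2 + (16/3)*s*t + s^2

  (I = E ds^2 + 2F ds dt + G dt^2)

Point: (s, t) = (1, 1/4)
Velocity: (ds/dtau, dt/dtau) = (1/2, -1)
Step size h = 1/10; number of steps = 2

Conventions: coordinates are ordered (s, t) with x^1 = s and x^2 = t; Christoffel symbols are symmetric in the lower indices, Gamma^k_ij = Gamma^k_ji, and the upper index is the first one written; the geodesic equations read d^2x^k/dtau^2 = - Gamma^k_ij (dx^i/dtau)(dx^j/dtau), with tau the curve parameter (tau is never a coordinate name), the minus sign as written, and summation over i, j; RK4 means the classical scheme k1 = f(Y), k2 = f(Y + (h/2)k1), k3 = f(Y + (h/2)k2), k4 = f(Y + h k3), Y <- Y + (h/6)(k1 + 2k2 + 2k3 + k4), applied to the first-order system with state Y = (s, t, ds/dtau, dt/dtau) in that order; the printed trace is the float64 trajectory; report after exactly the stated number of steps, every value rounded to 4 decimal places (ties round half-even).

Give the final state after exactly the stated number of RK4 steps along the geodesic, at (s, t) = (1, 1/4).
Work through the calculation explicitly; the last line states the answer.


f(Y) = (ds/dtau, dt/dtau, -Gamma^s_ij Y'^i Y'^j, -Gamma^t_ij Y'^i Y'^j) with the Gammas evaluated at the stage position; h = 0.100000; intermediate values shown to 6 dp
step 0: s = 1.0000, t = 0.2500, ds/dtau = 0.5000, dt/dtau = -1.0000
step 1:
  k1: at (s, t) = (1.000000, 0.250000), (ds/dtau, dt/dtau) = (0.500000, -1.000000); Gamma_sss = -0.020270, Gamma_sst = -0.081081, Gamma_stt = -0.108108, Gamma_tss = 0.162162, Gamma_tst = 0.648649, Gamma_ttt = 0.864865; k1 = (0.500000, -1.000000, 0.032095, -0.256757)
  k2: at (s, t) = (1.025000, 0.200000), (ds/dtau, dt/dtau) = (0.501605, -1.012838); Gamma_sss = -0.026802, Gamma_sst = -0.107209, Gamma_stt = -0.142945, Gamma_tss = 0.164529, Gamma_tst = 0.658114, Gamma_ttt = 0.877486; k2 = (0.501605, -1.012838, 0.044449, -0.272855)
  k3: at (s, t) = (1.025080, 0.199358), (ds/dtau, dt/dtau) = (0.502222, -1.013643); Gamma_sss = -0.026905, Gamma_sst = -0.107621, Gamma_stt = -0.143495, Gamma_tss = 0.164576, Gamma_tst = 0.658303, Gamma_ttt = 0.877738; k3 = (0.502222, -1.013643, 0.044649, -0.273111)
  k4: at (s, t) = (1.050222, 0.148636), (ds/dtau, dt/dtau) = (0.504465, -1.027311); Gamma_sss = -0.034086, Gamma_sst = -0.136342, Gamma_stt = -0.181790, Gamma_tss = 0.166562, Gamma_tst = 0.666249, Gamma_ttt = 0.888332; k4 = (0.504465, -1.027311, 0.059213, -0.289348)
  Y <- Y + (h/6)(k1 + 2k2 + 2k3 + k4): s = 1.0502, t = 0.1487, ds/dtau = 0.5045, dt/dtau = -1.0273
step 2:
  k1: at (s, t) = (1.050202, 0.148662), (ds/dtau, dt/dtau) = (0.504492, -1.027301); Gamma_sss = -0.034082, Gamma_sst = -0.136329, Gamma_stt = -0.181772, Gamma_tss = 0.166562, Gamma_tst = 0.666248, Gamma_ttt = 0.888330; k1 = (0.504492, -1.027301, 0.059198, -0.289303)
  k2: at (s, t) = (1.075427, 0.097297), (ds/dtau, dt/dtau) = (0.507452, -1.041766); Gamma_sss = -0.041908, Gamma_sst = -0.167631, Gamma_stt = -0.223507, Gamma_tss = 0.168064, Gamma_tst = 0.672254, Gamma_ttt = 0.896339; k2 = (0.507452, -1.041766, 0.076124, -0.305284)
  k3: at (s, t) = (1.075575, 0.096574), (ds/dtau, dt/dtau) = (0.508298, -1.042565); Gamma_sss = -0.042040, Gamma_sst = -0.168159, Gamma_stt = -0.224212, Gamma_tss = 0.168095, Gamma_tst = 0.672382, Gamma_ttt = 0.896509; k3 = (0.508298, -1.042565, 0.076341, -0.305248)
  k4: at (s, t) = (1.101032, 0.044406), (ds/dtau, dt/dtau) = (0.512126, -1.057825); Gamma_sss = -0.050537, Gamma_sst = -0.202150, Gamma_stt = -0.269533, Gamma_tss = 0.168977, Gamma_tst = 0.675907, Gamma_ttt = 0.901209; k4 = (0.512126, -1.057825, 0.095835, -0.320435)
  Y <- Y + (h/6)(k1 + 2k2 + 2k3 + k4): s = 1.1010, t = 0.0444, ds/dtau = 0.5122, dt/dtau = -1.0578

Answer: s = 1.1010, t = 0.0444, ds/dtau = 0.5122, dt/dtau = -1.0578


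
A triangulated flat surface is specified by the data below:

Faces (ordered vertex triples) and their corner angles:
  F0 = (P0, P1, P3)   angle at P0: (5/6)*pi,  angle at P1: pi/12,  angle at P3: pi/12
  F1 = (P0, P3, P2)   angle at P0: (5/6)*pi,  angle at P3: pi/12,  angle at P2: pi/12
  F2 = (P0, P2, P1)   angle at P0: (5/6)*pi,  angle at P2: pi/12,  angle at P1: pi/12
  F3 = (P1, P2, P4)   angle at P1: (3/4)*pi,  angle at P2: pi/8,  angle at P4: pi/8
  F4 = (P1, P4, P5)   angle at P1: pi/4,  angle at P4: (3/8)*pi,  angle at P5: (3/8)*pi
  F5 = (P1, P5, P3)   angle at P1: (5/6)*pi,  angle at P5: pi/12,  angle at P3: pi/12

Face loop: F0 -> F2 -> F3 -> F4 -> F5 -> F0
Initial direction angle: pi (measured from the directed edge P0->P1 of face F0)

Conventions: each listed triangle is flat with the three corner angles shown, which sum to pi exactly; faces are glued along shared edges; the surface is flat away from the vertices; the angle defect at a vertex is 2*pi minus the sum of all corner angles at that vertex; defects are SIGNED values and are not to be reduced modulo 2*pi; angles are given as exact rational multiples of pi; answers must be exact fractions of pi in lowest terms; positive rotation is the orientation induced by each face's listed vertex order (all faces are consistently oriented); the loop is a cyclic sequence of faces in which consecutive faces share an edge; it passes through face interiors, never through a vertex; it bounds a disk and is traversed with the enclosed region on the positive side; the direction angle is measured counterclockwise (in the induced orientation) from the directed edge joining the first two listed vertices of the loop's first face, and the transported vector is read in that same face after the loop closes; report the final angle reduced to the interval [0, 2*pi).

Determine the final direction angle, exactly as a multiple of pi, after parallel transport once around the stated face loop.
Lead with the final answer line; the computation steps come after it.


Answer: final direction angle = pi

enclosed vertex P1: corner angles sum to 2*pi, defect = 2*pi - 2*pi = 0
the rotation equals the total enclosed defect, so the final angle is initial + defects (mod 2*pi)
final angle = pi + 0 = pi (mod 2*pi)


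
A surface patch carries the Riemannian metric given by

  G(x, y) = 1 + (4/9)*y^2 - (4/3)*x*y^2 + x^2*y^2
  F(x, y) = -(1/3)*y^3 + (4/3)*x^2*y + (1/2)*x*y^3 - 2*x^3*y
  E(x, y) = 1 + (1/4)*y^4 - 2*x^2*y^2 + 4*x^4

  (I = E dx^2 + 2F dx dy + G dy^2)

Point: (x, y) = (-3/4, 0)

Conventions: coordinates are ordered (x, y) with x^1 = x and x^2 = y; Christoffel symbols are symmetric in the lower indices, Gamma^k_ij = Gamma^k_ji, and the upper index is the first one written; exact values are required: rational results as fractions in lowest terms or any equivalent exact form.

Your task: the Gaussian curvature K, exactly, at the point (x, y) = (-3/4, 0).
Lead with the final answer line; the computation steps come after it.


Answer: K = -17408/21025

E = 145/64, F = 0, G = 1, EG - F^2 = 145/64 at the point
E_x = -27/4, E_y = 0, F_x = 0, F_y = 51/32, G_x = 0, G_y = 0
E_yy = -9/4, F_xy = -43/8, G_xx = 0
Evaluate Brioschi's two determinant matrices M1, M2 and divide by (EG - F^2)^2.
M1 = [[-E_yy/2 + F_xy - G_xx/2, E_x/2, F_x - E_y/2], [F_y - G_x/2, E, F], [G_y/2, F, G]] = [[-17/4, -27/8, 0], [51/32, 145/64, 0], [0, 0, 1]]; det M1 = -17/4
M2 = [[0, E_y/2, G_x/2], [E_y/2, E, F], [G_x/2, F, G]] = [[0, 0, 0], [0, 145/64, 0], [0, 0, 1]]; det M2 = 0
det M1 - det M2 = -17/4; K = -17/4 / (145/64)^2 = -17408/21025


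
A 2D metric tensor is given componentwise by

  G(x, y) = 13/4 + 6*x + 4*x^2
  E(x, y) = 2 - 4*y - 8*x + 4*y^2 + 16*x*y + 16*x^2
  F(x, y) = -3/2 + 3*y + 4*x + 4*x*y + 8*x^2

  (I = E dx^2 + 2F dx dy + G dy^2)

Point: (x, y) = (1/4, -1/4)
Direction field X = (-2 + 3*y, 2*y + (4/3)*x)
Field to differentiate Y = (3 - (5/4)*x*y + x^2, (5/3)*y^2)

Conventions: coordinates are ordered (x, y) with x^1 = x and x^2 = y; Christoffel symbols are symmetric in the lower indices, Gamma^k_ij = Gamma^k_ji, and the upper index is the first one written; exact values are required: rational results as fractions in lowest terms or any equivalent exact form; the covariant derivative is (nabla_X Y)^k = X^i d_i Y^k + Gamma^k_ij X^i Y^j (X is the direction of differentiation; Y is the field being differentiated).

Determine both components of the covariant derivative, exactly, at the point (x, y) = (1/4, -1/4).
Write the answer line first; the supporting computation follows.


Answer: (nabla_X Y)^x = 727/576, (nabla_X Y)^y = -491/36

E = 5/4, F = -1, G = 5 at the point
E_x = -4, E_y = -2, F_x = 7, F_y = 4, G_x = 8, G_y = 0
EG - F^2 = 21/4;  g^inv = (4/21) * [[5, 1], [1, 5/4]]
first-kind symbols [ij,l] = (1/2)(d_i g_jl + d_j g_il - d_l g_ij): [xx,x] = E_x/2 = -2, [xx,y] = F_x - E_y/2 = 8, [xy,x] = E_y/2 = -1, [xy,y] = G_x/2 = 4, [yy,x] = F_y - G_x/2 = 0, [yy,y] = G_y/2 = 0
Gamma^x_ij = (G*[ij,x] - F*[ij,y])/(EG - F^2), Gamma^y_ij = (E*[ij,y] - F*[ij,x])/(EG - F^2)
Gamma_xxx = -8/21, Gamma_xxy = -4/21, Gamma_xyy = 0, Gamma_yxx = 32/21, Gamma_yxy = 16/21, Gamma_yyy = 0
X = (-11/4, -1/6), Y = (201/64, 5/48) at the point


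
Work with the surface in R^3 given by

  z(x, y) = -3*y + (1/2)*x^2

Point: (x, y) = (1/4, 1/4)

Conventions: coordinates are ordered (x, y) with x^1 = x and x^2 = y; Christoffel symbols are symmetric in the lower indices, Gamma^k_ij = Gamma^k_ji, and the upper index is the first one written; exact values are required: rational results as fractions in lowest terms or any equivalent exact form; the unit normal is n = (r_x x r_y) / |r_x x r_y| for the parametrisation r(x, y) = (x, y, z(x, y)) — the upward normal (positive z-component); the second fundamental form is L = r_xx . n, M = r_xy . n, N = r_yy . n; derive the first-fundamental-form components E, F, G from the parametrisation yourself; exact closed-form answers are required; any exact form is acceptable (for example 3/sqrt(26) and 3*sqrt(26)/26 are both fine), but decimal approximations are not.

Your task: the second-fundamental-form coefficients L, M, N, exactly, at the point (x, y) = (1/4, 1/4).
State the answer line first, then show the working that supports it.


Answer: L = 4*sqrt(161)/161, M = 0, N = 0

z_x = 1/4, z_y = -3, z_xx = 1, z_xy = 0, z_yy = 0
E = 17/16, F = -3/4, G = 10; answer radicand W^2 = 161/16
unnormalised second-form numerators: l = 1, m = 0, n = 0; L = l/sqrt(161/16), and similarly M = m/sqrt(W^2), N = n/sqrt(W^2)


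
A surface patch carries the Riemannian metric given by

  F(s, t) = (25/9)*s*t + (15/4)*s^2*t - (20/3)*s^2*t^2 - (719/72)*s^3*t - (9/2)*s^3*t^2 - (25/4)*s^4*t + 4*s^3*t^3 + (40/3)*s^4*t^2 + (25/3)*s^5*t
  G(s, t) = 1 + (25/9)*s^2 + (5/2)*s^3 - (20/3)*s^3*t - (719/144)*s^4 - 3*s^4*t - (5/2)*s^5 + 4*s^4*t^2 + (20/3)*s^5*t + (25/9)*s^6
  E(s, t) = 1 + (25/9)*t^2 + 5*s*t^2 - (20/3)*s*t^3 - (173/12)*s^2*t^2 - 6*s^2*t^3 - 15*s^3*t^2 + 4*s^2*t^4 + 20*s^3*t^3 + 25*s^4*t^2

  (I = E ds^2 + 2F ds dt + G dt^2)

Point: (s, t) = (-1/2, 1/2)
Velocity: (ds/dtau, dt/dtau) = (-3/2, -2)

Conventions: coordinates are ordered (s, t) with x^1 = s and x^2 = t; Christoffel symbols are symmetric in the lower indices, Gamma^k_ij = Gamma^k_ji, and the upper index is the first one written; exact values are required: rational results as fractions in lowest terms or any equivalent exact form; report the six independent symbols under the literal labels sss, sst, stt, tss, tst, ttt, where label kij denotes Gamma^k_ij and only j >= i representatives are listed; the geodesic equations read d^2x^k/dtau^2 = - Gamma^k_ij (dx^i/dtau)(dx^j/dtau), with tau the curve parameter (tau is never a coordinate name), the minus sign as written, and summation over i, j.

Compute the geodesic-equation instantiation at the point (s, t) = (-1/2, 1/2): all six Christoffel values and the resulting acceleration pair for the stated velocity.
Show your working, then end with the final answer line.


E = 145/144, F = -11/192, G = 377/256 at the point
E_s = 11/24, E_t = 1/9, F_s = -1057/576, F_t = -1/2, G_s = -11/12, G_t = 11/16
EG - F^2 = 3409/2304;  g^inv = (2304/3409) * [[377/256, 11/192], [11/192, 145/144]]
first-kind symbols [ij,l] = (1/2)(d_i g_jl + d_j g_il - d_l g_ij): [ss,s] = E_s/2 = 11/48, [ss,t] = F_s - E_t/2 = -121/64, [st,s] = E_t/2 = 1/18, [st,t] = G_s/2 = -11/24, [tt,s] = F_t - G_s/2 = -1/24, [tt,t] = G_t/2 = 11/32
Gamma^s_ij = (G*[ij,s] - F*[ij,t])/(EG - F^2), Gamma^t_ij = (E*[ij,t] - F*[ij,s])/(EG - F^2)
Gamma_sss = 528/3409, Gamma_sst = 128/3409, Gamma_stt = -96/3409, Gamma_tss = -4356/3409, Gamma_tst = -1056/3409, Gamma_ttt = 792/3409
d^2s/dtau^2 = -(Gamma_sss*(-3/2)^2 + 2*Gamma_sst*(-3/2)*(-2) + Gamma_stt*(-2)^2) = -1572/3409
d^2t/dtau^2 = -(Gamma_tss*(-3/2)^2 + 2*Gamma_tst*(-3/2)*(-2) + Gamma_ttt*(-2)^2) = 12969/3409

Answer: Gamma_sss = 528/3409, Gamma_sst = 128/3409, Gamma_stt = -96/3409, Gamma_tss = -4356/3409, Gamma_tst = -1056/3409, Gamma_ttt = 792/3409; accelerations (d^2s/dtau^2, d^2t/dtau^2) = (-1572/3409, 12969/3409)


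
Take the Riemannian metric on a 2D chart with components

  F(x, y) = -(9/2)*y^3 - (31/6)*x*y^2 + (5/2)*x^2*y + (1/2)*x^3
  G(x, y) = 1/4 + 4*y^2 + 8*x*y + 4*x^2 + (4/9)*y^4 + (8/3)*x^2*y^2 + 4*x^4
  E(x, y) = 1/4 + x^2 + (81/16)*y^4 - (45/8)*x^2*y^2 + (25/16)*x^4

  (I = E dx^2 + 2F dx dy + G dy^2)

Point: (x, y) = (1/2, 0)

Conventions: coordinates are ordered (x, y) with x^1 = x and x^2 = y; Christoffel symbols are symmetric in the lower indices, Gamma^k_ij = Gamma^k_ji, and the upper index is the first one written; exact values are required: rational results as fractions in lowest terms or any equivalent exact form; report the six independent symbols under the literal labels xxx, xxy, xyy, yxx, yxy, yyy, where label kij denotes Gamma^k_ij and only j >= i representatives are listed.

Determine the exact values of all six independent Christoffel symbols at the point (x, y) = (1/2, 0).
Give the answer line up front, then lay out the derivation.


Answer: Gamma_xxx = 672/457, Gamma_xxy = -96/457, Gamma_xyy = -1888/457, Gamma_yxx = 345/1828, Gamma_yxy = 918/457, Gamma_yyy = 688/457

E = 153/256, F = 1/16, G = 3/2 at the point
E_x = 57/32, E_y = 0, F_x = 3/8, F_y = 5/8, G_x = 6, G_y = 4
EG - F^2 = 457/512;  g^inv = (512/457) * [[3/2, -1/16], [-1/16, 153/256]]
first-kind symbols [ij,l] = (1/2)(d_i g_jl + d_j g_il - d_l g_ij): [xx,x] = E_x/2 = 57/64, [xx,y] = F_x - E_y/2 = 3/8, [xy,x] = E_y/2 = 0, [xy,y] = G_x/2 = 3, [yy,x] = F_y - G_x/2 = -19/8, [yy,y] = G_y/2 = 2
Gamma^x_ij = (G*[ij,x] - F*[ij,y])/(EG - F^2), Gamma^y_ij = (E*[ij,y] - F*[ij,x])/(EG - F^2)


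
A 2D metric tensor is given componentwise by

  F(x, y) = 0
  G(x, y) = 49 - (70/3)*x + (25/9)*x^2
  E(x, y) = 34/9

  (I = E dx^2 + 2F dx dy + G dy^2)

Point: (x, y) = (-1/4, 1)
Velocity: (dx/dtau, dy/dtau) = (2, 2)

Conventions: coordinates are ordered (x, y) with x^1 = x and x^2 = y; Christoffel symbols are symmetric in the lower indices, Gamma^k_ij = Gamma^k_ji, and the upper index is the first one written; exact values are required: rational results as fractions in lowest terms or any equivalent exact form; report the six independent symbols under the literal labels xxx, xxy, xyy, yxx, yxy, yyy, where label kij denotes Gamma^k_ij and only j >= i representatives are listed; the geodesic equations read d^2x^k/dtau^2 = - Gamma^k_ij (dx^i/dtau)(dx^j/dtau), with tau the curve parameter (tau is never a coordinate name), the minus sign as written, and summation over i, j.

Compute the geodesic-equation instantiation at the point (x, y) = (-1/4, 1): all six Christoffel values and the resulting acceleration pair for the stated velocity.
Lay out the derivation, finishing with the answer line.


E = 34/9, F = 0, G = 7921/144 at the point
E_x = 0, E_y = 0, F_x = 0, F_y = 0, G_x = -445/18, G_y = 0
EG - F^2 = 134657/648;  g^inv = (648/134657) * [[7921/144, 0], [0, 34/9]]
first-kind symbols [ij,l] = (1/2)(d_i g_jl + d_j g_il - d_l g_ij): [xx,x] = E_x/2 = 0, [xx,y] = F_x - E_y/2 = 0, [xy,x] = E_y/2 = 0, [xy,y] = G_x/2 = -445/36, [yy,x] = F_y - G_x/2 = 445/36, [yy,y] = G_y/2 = 0
Gamma^x_ij = (G*[ij,x] - F*[ij,y])/(EG - F^2), Gamma^y_ij = (E*[ij,y] - F*[ij,x])/(EG - F^2)
Gamma_xxx = 0, Gamma_xxy = 0, Gamma_xyy = 445/136, Gamma_yxx = 0, Gamma_yxy = -20/89, Gamma_yyy = 0
d^2x/dtau^2 = -(Gamma_xxx*(2)^2 + 2*Gamma_xxy*(2)*(2) + Gamma_xyy*(2)^2) = -445/34
d^2y/dtau^2 = -(Gamma_yxx*(2)^2 + 2*Gamma_yxy*(2)*(2) + Gamma_yyy*(2)^2) = 160/89

Answer: Gamma_xxx = 0, Gamma_xxy = 0, Gamma_xyy = 445/136, Gamma_yxx = 0, Gamma_yxy = -20/89, Gamma_yyy = 0; accelerations (d^2x/dtau^2, d^2y/dtau^2) = (-445/34, 160/89)


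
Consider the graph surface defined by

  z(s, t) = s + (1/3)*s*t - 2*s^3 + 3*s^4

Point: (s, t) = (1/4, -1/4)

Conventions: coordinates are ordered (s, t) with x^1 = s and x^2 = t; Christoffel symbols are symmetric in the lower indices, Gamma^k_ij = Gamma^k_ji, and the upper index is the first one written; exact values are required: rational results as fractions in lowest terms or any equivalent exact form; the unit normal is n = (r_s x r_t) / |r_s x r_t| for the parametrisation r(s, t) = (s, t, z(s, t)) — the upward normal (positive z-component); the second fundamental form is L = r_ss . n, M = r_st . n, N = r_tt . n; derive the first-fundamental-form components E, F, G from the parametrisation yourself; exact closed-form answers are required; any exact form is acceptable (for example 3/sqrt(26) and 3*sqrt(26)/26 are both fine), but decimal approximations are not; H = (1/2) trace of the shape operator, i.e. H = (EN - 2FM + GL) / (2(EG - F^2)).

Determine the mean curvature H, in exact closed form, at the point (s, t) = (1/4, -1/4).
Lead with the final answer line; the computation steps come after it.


Answer: H = -1760*sqrt(3545)/502681

z_s = 35/48, z_t = 1/12, z_ss = -3/4, z_st = 1/3, z_tt = 0
E = 3529/2304, F = 35/576, G = 145/144; answer radicand W^2 = 3545/2304
unnormalised second-form numerators: l = -3/4, m = 1/3, n = 0; L = l/sqrt(3545/2304), and similarly M = m/sqrt(W^2), N = n/sqrt(W^2)
H = (E*n - 2*F*m + G*l) / (2*(EG - F^2)*sqrt(W^2)); E*n - 2*F*m + G*l = -1375/1728, EG - F^2 = 3545/2304, so H = (-550/2127)/sqrt(3545/2304)


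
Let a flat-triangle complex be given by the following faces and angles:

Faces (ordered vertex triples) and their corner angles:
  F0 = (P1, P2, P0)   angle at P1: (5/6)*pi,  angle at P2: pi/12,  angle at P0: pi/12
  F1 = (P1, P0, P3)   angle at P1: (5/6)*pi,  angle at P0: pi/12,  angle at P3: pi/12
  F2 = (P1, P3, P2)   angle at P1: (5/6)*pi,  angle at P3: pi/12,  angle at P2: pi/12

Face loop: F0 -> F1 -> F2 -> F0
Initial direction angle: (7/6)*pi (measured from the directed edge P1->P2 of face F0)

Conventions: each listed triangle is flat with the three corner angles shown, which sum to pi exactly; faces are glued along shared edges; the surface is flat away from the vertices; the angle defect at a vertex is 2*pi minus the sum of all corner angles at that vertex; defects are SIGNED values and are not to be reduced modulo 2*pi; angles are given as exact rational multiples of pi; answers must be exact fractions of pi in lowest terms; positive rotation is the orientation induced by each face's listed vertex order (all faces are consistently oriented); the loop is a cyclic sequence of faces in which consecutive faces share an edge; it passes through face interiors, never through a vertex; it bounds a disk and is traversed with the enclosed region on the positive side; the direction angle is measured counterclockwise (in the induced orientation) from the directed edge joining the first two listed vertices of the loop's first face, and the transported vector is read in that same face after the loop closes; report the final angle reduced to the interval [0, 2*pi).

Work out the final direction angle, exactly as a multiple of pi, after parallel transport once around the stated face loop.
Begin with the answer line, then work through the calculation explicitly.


Answer: final direction angle = (2/3)*pi

enclosed vertex P1: corner angles sum to (5/2)*pi, defect = 2*pi - (5/2)*pi = -pi/2
summing the enclosed defects onto the initial angle, mod 2*pi in the induced orientation:
final angle = (7/6)*pi - pi/2 = (2/3)*pi (mod 2*pi)


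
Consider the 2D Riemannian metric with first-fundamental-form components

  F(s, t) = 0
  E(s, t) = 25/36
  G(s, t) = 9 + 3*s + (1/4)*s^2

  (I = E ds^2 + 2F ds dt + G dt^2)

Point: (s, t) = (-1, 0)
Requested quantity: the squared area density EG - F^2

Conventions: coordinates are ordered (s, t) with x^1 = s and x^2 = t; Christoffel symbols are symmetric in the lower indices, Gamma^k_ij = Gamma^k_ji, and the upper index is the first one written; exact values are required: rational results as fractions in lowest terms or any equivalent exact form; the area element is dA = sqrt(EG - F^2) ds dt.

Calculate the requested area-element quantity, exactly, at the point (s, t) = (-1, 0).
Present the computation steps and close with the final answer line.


E = 25/36, F = 0, G = 25/4; EG - F^2 = 625/144

Answer: EG - F^2 = 625/144


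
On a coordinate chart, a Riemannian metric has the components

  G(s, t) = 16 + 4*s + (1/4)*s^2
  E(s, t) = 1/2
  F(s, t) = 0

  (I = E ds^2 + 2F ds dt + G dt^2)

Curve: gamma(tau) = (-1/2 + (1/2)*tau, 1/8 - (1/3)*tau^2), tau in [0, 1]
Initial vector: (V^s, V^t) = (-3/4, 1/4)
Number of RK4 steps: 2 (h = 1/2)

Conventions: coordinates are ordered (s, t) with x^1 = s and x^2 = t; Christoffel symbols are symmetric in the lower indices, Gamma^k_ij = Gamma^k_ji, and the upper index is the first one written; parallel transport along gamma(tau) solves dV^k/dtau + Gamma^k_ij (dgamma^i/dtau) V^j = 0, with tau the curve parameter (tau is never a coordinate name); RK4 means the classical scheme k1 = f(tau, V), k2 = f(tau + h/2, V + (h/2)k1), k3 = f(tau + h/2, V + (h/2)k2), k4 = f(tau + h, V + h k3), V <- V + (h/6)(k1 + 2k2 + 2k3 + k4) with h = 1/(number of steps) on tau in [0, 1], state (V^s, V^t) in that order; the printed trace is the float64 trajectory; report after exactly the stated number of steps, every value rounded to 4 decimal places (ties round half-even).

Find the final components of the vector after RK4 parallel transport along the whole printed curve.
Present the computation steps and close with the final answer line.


gamma'(tau) = (1/2, -(2/3)*tau); f(tau, V)^k = -Gamma^k_ij(gamma(tau)) gamma'^i(tau) V^j; h = 1/2; intermediate values shown to 6 dp
curve data and Christoffel symbols at the stage parameters:
  tau = 0.000000: gamma = (-0.500000, 0.125000), gamma' = (0.500000, 0.000000); Gamma_sss = 0.000000, Gamma_sst = 0.000000, Gamma_stt = -3.750000, Gamma_tss = 0.000000, Gamma_tst = 0.133333, Gamma_ttt = 0.000000
  tau = 0.250000: gamma = (-0.375000, 0.104167), gamma' = (0.500000, -0.166667); Gamma_sss = 0.000000, Gamma_sst = 0.000000, Gamma_stt = -3.812500, Gamma_tss = 0.000000, Gamma_tst = 0.131148, Gamma_ttt = 0.000000
  tau = 0.500000: gamma = (-0.250000, 0.041667), gamma' = (0.500000, -0.333333); Gamma_sss = 0.000000, Gamma_sst = 0.000000, Gamma_stt = -3.875000, Gamma_tss = 0.000000, Gamma_tst = 0.129032, Gamma_ttt = 0.000000
  tau = 0.750000: gamma = (-0.125000, -0.062500), gamma' = (0.500000, -0.500000); Gamma_sss = 0.000000, Gamma_sst = 0.000000, Gamma_stt = -3.937500, Gamma_tss = 0.000000, Gamma_tst = 0.126984, Gamma_ttt = 0.000000
  tau = 1.000000: gamma = (0.000000, -0.208333), gamma' = (0.500000, -0.666667); Gamma_sss = 0.000000, Gamma_sst = 0.000000, Gamma_stt = -4.000000, Gamma_tss = 0.000000, Gamma_tst = 0.125000, Gamma_ttt = 0.000000
step 0: V^s = -0.7500, V^t = 0.2500
step 1: k1 = (0.000000, -0.016667), k2 = (-0.156207, -0.032514), k3 = (-0.153689, -0.033107), k4 = (-0.301535, -0.050624); V <- V + (h/6)(k1 + 2k2 + 2k3 + k4): V^s = -0.8268, V^t = 0.2335
step 2: k1 = (-0.301547, -0.050622), k2 = (-0.434700, -0.071299), k3 = (-0.424523, -0.073085), k4 = (-0.525102, -0.098894); V <- V + (h/6)(k1 + 2k2 + 2k3 + k4): V^s = -1.0389, V^t = 0.1969

Answer: V^s = -1.0389, V^t = 0.1969


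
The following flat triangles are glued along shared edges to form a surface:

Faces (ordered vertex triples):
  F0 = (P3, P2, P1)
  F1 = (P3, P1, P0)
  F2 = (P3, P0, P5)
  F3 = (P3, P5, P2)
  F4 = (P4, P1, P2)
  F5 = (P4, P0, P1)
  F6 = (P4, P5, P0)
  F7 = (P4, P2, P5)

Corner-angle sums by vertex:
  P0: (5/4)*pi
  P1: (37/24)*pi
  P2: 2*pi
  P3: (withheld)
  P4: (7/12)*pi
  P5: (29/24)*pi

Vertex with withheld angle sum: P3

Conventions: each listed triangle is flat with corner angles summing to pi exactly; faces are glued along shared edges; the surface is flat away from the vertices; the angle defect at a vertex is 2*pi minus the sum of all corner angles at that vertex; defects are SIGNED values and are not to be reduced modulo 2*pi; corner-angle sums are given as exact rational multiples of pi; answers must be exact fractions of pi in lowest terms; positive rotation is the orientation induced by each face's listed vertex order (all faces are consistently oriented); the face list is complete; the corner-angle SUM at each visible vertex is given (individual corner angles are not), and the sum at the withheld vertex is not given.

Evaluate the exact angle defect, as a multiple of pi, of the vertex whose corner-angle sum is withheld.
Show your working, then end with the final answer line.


V = 6, E = 12, F = 8; chi = V - E + F = 2
Gauss-Bonnet: total defect = 2*pi*chi = 4*pi; visible defects sum to (41/12)*pi

Answer: defect(P3) = (7/12)*pi


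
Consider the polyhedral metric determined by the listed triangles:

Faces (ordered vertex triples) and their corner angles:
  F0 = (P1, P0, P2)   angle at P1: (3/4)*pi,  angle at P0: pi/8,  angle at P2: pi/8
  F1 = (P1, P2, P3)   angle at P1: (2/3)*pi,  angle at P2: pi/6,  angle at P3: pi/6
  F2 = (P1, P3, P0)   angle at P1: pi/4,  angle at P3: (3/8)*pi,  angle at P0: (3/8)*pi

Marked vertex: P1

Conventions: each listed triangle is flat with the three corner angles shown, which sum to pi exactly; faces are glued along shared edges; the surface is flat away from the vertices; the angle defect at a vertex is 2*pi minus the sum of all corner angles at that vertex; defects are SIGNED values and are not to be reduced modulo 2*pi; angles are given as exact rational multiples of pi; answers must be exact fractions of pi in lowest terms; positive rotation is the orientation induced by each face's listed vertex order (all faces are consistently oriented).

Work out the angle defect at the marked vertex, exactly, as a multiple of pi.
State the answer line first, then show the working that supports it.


Answer: defect(P1) = pi/3

Sum of corner angles at P1: (5/3)*pi
defect = 2*pi - (5/3)*pi


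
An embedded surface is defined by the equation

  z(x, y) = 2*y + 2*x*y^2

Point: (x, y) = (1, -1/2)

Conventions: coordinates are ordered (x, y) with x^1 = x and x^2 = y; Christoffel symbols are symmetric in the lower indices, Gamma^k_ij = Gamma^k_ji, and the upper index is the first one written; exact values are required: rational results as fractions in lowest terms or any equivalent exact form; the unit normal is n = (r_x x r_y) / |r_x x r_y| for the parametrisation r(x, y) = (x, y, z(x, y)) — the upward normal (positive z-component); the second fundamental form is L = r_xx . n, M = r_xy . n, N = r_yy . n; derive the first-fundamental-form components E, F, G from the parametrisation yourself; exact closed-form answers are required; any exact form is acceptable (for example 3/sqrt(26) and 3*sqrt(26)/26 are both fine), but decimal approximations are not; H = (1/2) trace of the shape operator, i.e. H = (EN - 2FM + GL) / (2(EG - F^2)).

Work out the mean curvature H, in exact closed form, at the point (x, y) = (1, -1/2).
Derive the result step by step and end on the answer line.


z_x = 1/2, z_y = 0, z_xx = 0, z_xy = -2, z_yy = 4
E = 5/4, F = 0, G = 1; answer radicand W^2 = 5/4
unnormalised second-form numerators: l = 0, m = -2, n = 4; L = l/sqrt(5/4), and similarly M = m/sqrt(W^2), N = n/sqrt(W^2)
H = (E*n - 2*F*m + G*l) / (2*(EG - F^2)*sqrt(W^2)); E*n - 2*F*m + G*l = 5, EG - F^2 = 5/4, so H = (2)/sqrt(5/4)

Answer: H = 4*sqrt(5)/5


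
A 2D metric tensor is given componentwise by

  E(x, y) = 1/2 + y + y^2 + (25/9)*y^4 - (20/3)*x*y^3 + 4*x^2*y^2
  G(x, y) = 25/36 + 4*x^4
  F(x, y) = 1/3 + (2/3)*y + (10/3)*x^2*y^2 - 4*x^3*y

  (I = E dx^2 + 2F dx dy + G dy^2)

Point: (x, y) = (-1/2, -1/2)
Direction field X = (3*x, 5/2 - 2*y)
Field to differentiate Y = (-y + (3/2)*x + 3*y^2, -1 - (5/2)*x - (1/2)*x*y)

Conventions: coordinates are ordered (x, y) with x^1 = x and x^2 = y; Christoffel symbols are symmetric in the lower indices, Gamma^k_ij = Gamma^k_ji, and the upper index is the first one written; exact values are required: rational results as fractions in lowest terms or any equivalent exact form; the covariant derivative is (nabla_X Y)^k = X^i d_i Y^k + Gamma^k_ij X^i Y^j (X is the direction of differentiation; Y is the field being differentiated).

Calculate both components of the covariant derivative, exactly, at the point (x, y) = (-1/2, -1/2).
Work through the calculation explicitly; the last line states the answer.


E = 37/144, F = -1/24, G = 17/18 at the point
E_x = -1/6, E_y = 1/9, F_x = 2/3, F_y = 1/3, G_x = -2, G_y = 0
EG - F^2 = 1249/5184;  g^inv = (5184/1249) * [[17/18, 1/24], [1/24, 37/144]]
first-kind symbols [ij,l] = (1/2)(d_i g_jl + d_j g_il - d_l g_ij): [xx,x] = E_x/2 = -1/12, [xx,y] = F_x - E_y/2 = 11/18, [xy,x] = E_y/2 = 1/18, [xy,y] = G_x/2 = -1, [yy,x] = F_y - G_x/2 = 4/3, [yy,y] = G_y/2 = 0
Gamma^x_ij = (G*[ij,x] - F*[ij,y])/(EG - F^2), Gamma^y_ij = (E*[ij,y] - F*[ij,x])/(EG - F^2)
Gamma_xxx = -276/1249, Gamma_xxy = 56/1249, Gamma_xyy = 6528/1249, Gamma_yxx = 796/1249, Gamma_yxy = -1320/1249, Gamma_yyy = 288/1249
X = (-3/2, 7/2), Y = (1/2, 1/8) at the point

Answer: (nabla_X Y)^x = -68583/4996, (nabla_X Y)^y = 11099/4996
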